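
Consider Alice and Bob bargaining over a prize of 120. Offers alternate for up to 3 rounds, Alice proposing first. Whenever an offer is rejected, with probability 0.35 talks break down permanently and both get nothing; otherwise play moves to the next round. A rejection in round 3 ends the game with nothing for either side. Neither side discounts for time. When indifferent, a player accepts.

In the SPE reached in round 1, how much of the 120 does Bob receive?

By backward induction:
Round 3 (Alice proposes): rejection yields 0 for Bob; Alice offers 0 and keeps 120.
Round 2 (Bob proposes): rejecting gives Alice an expected 0.65 × 120 = 78, so Bob offers 78, keeping 42.
Round 1 (Alice proposes): rejecting gives Bob an expected 0.65 × 42 = 27.3; Alice offers that and keeps 92.7.

27.3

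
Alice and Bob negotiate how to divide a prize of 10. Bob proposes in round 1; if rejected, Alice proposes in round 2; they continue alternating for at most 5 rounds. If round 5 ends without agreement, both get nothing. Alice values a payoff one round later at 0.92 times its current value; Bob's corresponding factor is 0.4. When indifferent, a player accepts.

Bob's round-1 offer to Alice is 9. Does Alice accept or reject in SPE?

Accept

Work out Alice's continuation value if the offer is rejected.
Round 5 (Bob proposes): rejection yields 0 for Alice; Bob offers 0 and keeps 10.
Round 4 (Alice proposes): Bob can get 10 next round, worth 0.4 × 10 = 4 now, so Alice offers 4, keeping 6.
Round 3 (Bob proposes): Alice can get 6 next round, worth 0.92 × 6 = 5.52 now. Bob offers 5.52 and keeps 10 − 5.52 = 4.48.
Round 2 (Alice proposes): Bob can get 4.48 next round, worth 0.4 × 4.48 = 1.792 now, so Alice offers 1.792, keeping 8.208.
So by rejecting in round 1, Alice gets 8.208 next round, worth 0.92 × 8.208 = 7.55136 now.
Offer 9 ≥ 7.55136, so Alice accepts.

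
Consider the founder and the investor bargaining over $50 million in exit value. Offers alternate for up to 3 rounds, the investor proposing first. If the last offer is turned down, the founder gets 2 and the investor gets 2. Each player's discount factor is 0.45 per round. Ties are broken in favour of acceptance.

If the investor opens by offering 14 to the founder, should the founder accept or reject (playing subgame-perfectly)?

Work out the founder's continuation value if the offer is rejected.
Round 3 (the investor proposes): the founder gets 2 if talks fail, so the investor offers 2 and keeps 48.
Round 2 (the founder proposes): the investor can get 48 next round, worth 0.45 × 48 = 21.6 now; the founder offers that and keeps 28.4.
So by rejecting in round 1, the founder gets 28.4 next round, worth 0.45 × 28.4 = 12.78 now.
Offer 14 ≥ 12.78, so the founder accepts.

Accept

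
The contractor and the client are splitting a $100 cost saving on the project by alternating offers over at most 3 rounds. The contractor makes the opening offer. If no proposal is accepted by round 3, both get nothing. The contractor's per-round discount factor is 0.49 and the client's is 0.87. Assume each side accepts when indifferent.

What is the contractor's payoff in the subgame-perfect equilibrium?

Solve by backward induction from round 3.
Round 3 (the contractor proposes): the client will accept anything ≥ 0, so the contractor offers 0 and keeps 100.
Round 2 (the client proposes): the contractor can get 100 next round, worth 0.49 × 100 = 49 now. The client offers 49 and keeps 100 − 49 = 51.
Round 1 (the contractor proposes): the client can get 51 next round, worth 0.87 × 51 = 44.37 now; the contractor offers that and keeps 55.63.

55.63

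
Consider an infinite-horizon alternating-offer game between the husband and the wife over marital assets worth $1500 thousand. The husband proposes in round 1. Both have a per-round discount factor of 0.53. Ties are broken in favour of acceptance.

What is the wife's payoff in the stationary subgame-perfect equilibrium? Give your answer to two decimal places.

When the husband proposes, the wife accepts any offer worth at least 0.53 times what the wife would get by proposing next round; and vice versa.
This gives x = 1500 − 0.53y and y = 1500 − 0.53x, where x and y are each side's share when it proposes.
Hence (1 − 0.53·0.53)x = 1500(1 − 0.53), i.e. 0.7191·x = 705.
x ≈ 980.3922; the wife's share is 1500 − x ≈ 519.6078.

519.61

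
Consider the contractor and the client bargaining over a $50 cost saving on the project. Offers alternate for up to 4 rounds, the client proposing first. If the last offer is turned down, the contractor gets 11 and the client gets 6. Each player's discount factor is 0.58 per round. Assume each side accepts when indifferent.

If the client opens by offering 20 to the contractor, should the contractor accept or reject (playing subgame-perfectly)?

Reject

Round 4 (the contractor proposes): the client gets 6 if talks fail, so the contractor offers 6 and keeps 44.
Round 3 (the client proposes): the contractor can get 44 next round, worth 0.58 × 44 = 25.52 now; the client offers that and keeps 24.48.
Round 2 (the contractor proposes): the client can get 24.48 next round, worth 0.58 × 24.48 = 14.1984 now; the contractor offers that and keeps 35.8016.
So by rejecting in round 1, the contractor gets 35.8016 next round, worth 0.58 × 35.8016 = 20.764928 now.
Offer 20 < 20.764928, so the contractor rejects.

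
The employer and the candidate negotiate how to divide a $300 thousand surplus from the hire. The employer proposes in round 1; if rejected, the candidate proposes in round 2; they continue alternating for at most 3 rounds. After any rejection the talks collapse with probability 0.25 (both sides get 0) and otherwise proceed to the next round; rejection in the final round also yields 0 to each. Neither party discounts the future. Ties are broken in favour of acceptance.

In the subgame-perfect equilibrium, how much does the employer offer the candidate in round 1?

By backward induction:
Round 3 (the employer proposes): the candidate will accept anything ≥ 0, so the employer offers 0 and keeps 300.
Round 2 (the candidate proposes): rejecting gives the employer an expected 0.75 × 300 = 225; the candidate offers that and keeps 75.
Round 1 (the employer proposes): rejecting gives the candidate an expected 0.75 × 75 = 56.25; the employer offers that and keeps 243.75.

56.25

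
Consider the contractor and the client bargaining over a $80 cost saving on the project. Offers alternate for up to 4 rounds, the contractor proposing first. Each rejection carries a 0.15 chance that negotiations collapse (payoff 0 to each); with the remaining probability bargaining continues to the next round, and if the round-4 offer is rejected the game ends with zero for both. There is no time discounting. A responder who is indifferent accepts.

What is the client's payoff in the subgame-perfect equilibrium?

Round 4 (the client proposes): rejection yields 0 for the contractor; the client offers 0 and keeps 80.
Round 3 (the contractor proposes): rejecting gives the client an expected 0.85 × 80 = 68. The contractor offers 68 and keeps 80 − 68 = 12.
Round 2 (the client proposes): rejecting gives the contractor an expected 0.85 × 12 = 10.2, so the client offers 10.2, keeping 69.8.
Round 1 (the contractor proposes): rejecting gives the client an expected 0.85 × 69.8 = 59.33; the contractor offers that and keeps 20.67.

59.33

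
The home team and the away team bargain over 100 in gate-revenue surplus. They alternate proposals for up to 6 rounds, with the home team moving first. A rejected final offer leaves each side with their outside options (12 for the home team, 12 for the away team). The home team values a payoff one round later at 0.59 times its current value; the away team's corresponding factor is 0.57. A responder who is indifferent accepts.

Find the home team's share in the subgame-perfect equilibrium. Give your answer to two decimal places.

Round 6 (the away team proposes): the home team gets 12 if talks fail, so the away team offers 12 and keeps 88.
Round 5 (the home team proposes): the away team can get 88 next round, worth 0.57 × 88 = 50.16 now; the home team offers that and keeps 49.84.
Round 4 (the away team proposes): the home team can get 49.84 next round, worth 0.59 × 49.84 = 29.4056 now. The away team offers 29.4056 and keeps 100 − 29.4056 = 70.5944.
Round 3 (the home team proposes): the away team can get 70.5944 next round, worth 0.57 × 70.5944 = 40.238808 now. The home team offers 40.238808 and keeps 100 − 40.238808 = 59.761192.
Round 2 (the away team proposes): the home team can get 59.761192 next round, worth 0.59 × 59.761192 = 35.25910328 now, so the away team offers 35.25910328, keeping 64.74089672.
Round 1 (the home team proposes): the away team can get 64.74089672 next round, worth 0.57 × 64.74089672 = 36.9023111304 now, so the home team offers 36.9023111304, keeping 63.0976888696.

63.10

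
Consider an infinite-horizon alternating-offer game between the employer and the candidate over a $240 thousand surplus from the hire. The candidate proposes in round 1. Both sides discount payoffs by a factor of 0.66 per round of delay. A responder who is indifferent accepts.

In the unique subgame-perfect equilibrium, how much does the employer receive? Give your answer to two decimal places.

Let x be the candidate's share when the candidate proposes and y be the employer's share when the employer proposes.
The employer accepts iff offered ≥ 0.66·y, so x = 240 − 0.66y. Symmetrically y = 240 − 0.66x.
Substituting: x = 240 − 0.66(240 − 0.66x), giving x(1 − 0.66·0.66) = 240(1 − 0.66).
So x = 240 × 0.34 / 0.5644 ≈ 144.5783, and the employer receives 240 − x ≈ 95.4217.

95.42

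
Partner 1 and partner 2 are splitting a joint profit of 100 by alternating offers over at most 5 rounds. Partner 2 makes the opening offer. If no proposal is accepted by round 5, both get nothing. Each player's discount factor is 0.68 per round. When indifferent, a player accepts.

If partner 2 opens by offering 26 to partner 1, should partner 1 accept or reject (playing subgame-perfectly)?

Round 5 (partner 2 proposes): rejection yields 0 for partner 1; partner 2 offers 0 and keeps 100.
Round 4 (partner 1 proposes): partner 2 can get 100 next round, worth 0.68 × 100 = 68 now, so partner 1 offers 68, keeping 32.
Round 3 (partner 2 proposes): partner 1 can get 32 next round, worth 0.68 × 32 = 21.76 now. Partner 2 offers 21.76 and keeps 100 − 21.76 = 78.24.
Round 2 (partner 1 proposes): partner 2 can get 78.24 next round, worth 0.68 × 78.24 = 53.2032 now, so partner 1 offers 53.2032, keeping 46.7968.
So by rejecting in round 1, partner 1 gets 46.7968 next round, worth 0.68 × 46.7968 = 31.821824 now.
Offer 26 < 31.821824, so partner 1 rejects.

Reject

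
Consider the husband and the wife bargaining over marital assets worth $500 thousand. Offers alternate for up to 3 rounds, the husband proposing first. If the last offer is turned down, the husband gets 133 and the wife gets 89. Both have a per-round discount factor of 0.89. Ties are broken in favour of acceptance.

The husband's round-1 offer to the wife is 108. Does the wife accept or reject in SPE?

Reject

Work out the wife's continuation value if the offer is rejected.
Round 3 (the husband proposes): the wife gets 89 if talks fail, so the husband offers 89 and keeps 411.
Round 2 (the wife proposes): the husband can get 411 next round, worth 0.89 × 411 = 365.79 now. The wife offers 365.79 and keeps 500 − 365.79 = 134.21.
So by rejecting in round 1, the wife gets 134.21 next round, worth 0.89 × 134.21 = 119.4469 now.
Offer 108 < 119.4469, so the wife rejects.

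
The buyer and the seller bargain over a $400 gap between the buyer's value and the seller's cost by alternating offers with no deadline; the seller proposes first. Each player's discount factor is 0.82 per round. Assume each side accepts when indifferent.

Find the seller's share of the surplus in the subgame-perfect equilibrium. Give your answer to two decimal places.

219.78

When the seller proposes, the buyer accepts any offer worth at least 0.82 times what the buyer would get by proposing next round; and vice versa.
This gives x = 400 − 0.82y and y = 400 − 0.82x, where x and y are each side's share when it proposes.
Hence (1 − 0.82·0.82)x = 400(1 − 0.82), i.e. 0.3276·x = 72.
x ≈ 219.7802; the buyer's share is 400 − x ≈ 180.2198.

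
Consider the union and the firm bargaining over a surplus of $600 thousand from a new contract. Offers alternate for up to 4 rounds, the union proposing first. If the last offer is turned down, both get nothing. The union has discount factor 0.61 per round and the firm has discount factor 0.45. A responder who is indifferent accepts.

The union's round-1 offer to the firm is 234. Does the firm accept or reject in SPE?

Work out the firm's continuation value if the offer is rejected.
Round 4 (the firm proposes): rejection yields 0 for the union; the firm offers 0 and keeps 600.
Round 3 (the union proposes): the firm can get 600 next round, worth 0.45 × 600 = 270 now, so the union offers 270, keeping 330.
Round 2 (the firm proposes): the union can get 330 next round, worth 0.61 × 330 = 201.3 now. The firm offers 201.3 and keeps 600 − 201.3 = 398.7.
So by rejecting in round 1, the firm gets 398.7 next round, worth 0.45 × 398.7 = 179.415 now.
Offer 234 ≥ 179.415, so the firm accepts.

Accept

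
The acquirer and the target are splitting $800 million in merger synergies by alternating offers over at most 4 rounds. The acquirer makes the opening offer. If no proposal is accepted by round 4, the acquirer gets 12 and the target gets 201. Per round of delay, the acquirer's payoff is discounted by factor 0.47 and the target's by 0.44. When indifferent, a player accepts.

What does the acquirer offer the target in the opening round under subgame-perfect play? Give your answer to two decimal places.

Solve by backward induction from round 4.
Round 4 (the target proposes): the acquirer gets 12 if talks fail, so the target offers 12 and keeps 788.
Round 3 (the acquirer proposes): the target can get 788 next round, worth 0.44 × 788 = 346.72 now. The acquirer offers 346.72 and keeps 800 − 346.72 = 453.28.
Round 2 (the target proposes): the acquirer can get 453.28 next round, worth 0.47 × 453.28 = 213.0416 now; the target offers that and keeps 586.9584.
Round 1 (the acquirer proposes): the target can get 586.9584 next round, worth 0.44 × 586.9584 = 258.261696 now, so the acquirer offers 258.261696, keeping 541.738304.

258.26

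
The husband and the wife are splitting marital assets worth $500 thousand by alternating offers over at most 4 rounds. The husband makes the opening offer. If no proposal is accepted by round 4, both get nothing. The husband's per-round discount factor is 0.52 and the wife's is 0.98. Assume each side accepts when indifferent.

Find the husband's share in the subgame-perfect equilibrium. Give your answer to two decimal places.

15.10

Round 4 (the wife proposes): rejection yields 0 for the husband; the wife offers 0 and keeps 500.
Round 3 (the husband proposes): the wife can get 500 next round, worth 0.98 × 500 = 490 now; the husband offers that and keeps 10.
Round 2 (the wife proposes): the husband can get 10 next round, worth 0.52 × 10 = 5.2 now. The wife offers 5.2 and keeps 500 − 5.2 = 494.8.
Round 1 (the husband proposes): the wife can get 494.8 next round, worth 0.98 × 494.8 = 484.904 now, so the husband offers 484.904, keeping 15.096.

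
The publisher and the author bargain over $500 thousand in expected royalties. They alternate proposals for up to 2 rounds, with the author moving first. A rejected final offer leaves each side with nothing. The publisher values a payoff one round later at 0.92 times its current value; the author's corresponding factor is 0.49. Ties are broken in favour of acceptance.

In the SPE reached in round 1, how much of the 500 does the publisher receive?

460

By backward induction:
Round 2 (the publisher proposes): rejection yields 0 for the author; the publisher offers 0 and keeps 500.
Round 1 (the author proposes): the publisher can get 500 next round, worth 0.92 × 500 = 460 now, so the author offers 460, keeping 40.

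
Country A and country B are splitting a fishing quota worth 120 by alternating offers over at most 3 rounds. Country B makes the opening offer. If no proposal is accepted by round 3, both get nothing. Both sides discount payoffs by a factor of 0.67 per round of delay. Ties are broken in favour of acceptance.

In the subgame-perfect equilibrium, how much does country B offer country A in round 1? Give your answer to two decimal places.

26.53

Round 3 (country B proposes): country A will accept anything ≥ 0, so country B offers 0 and keeps 120.
Round 2 (country A proposes): country B can get 120 next round, worth 0.67 × 120 = 80.4 now. Country A offers 80.4 and keeps 120 − 80.4 = 39.6.
Round 1 (country B proposes): country A can get 39.6 next round, worth 0.67 × 39.6 = 26.532 now. Country B offers 26.532 and keeps 120 − 26.532 = 93.468.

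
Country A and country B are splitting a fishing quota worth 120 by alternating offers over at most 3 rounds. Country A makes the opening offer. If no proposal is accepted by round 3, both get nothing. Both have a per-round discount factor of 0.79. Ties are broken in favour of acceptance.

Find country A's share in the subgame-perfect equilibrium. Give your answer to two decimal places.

100.09

Work backward from the last round.
Round 3 (country A proposes): country B will accept anything ≥ 0, so country A offers 0 and keeps 120.
Round 2 (country B proposes): country A can get 120 next round, worth 0.79 × 120 = 94.8 now. Country B offers 94.8 and keeps 120 − 94.8 = 25.2.
Round 1 (country A proposes): country B can get 25.2 next round, worth 0.79 × 25.2 = 19.908 now; country A offers that and keeps 100.092.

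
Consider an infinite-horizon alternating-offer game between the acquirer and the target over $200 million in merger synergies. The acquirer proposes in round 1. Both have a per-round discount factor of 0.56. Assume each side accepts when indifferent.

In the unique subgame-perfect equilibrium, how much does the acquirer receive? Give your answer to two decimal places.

In a stationary SPE each proposer offers the other exactly their discounted continuation value.
If the acquirer keeps x when proposing and the target keeps y when proposing, then x = 200 − 0.56y and y = 200 − 0.56x.
Solving: x = 200(1 − 0.56) / (1 − 0.56·0.56) = 88 / 0.6864 ≈ 128.2051.
The target gets 200 − 128.2051 ≈ 71.7949.

128.21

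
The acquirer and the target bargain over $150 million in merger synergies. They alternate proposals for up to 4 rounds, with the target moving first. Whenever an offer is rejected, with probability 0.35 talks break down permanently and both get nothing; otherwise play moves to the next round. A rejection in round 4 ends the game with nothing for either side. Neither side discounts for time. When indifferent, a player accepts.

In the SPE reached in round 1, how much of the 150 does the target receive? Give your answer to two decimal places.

Round 4 (the acquirer proposes): rejection yields 0 for the target; the acquirer offers 0 and keeps 150.
Round 3 (the target proposes): rejecting gives the acquirer an expected 0.65 × 150 = 97.5. The target offers 97.5 and keeps 150 − 97.5 = 52.5.
Round 2 (the acquirer proposes): rejecting gives the target an expected 0.65 × 52.5 = 34.125. The acquirer offers 34.125 and keeps 150 − 34.125 = 115.875.
Round 1 (the target proposes): rejecting gives the acquirer an expected 0.65 × 115.875 = 75.31875. The target offers 75.31875 and keeps 150 − 75.31875 = 74.68125.

74.68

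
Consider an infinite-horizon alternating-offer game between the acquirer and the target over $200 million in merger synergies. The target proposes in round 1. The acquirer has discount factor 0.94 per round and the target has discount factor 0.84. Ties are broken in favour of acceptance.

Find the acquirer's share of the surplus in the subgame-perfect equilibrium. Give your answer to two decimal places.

142.97

When the target proposes, the acquirer accepts any offer worth at least 0.94 times what the acquirer would get by proposing next round; and vice versa.
This gives x = 200 − 0.94y and y = 200 − 0.84x, where x and y are each side's share when it proposes.
Hence (1 − 0.94·0.84)x = 200(1 − 0.94), i.e. 0.2104·x = 12.
x ≈ 57.0342; the acquirer's share is 200 − x ≈ 142.9658.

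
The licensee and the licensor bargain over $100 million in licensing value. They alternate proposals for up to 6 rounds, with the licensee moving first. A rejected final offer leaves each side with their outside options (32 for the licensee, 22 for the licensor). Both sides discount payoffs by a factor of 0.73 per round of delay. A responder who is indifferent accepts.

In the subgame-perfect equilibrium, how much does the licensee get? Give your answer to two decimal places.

By backward induction:
Round 6 (the licensor proposes): the licensee gets 32 if talks fail, so the licensor offers 32 and keeps 68.
Round 5 (the licensee proposes): the licensor can get 68 next round, worth 0.73 × 68 = 49.64 now; the licensee offers that and keeps 50.36.
Round 4 (the licensor proposes): the licensee can get 50.36 next round, worth 0.73 × 50.36 = 36.7628 now; the licensor offers that and keeps 63.2372.
Round 3 (the licensee proposes): the licensor can get 63.2372 next round, worth 0.73 × 63.2372 = 46.163156 now, so the licensee offers 46.163156, keeping 53.836844.
Round 2 (the licensor proposes): the licensee can get 53.836844 next round, worth 0.73 × 53.836844 = 39.30089612 now, so the licensor offers 39.30089612, keeping 60.69910388.
Round 1 (the licensee proposes): the licensor can get 60.69910388 next round, worth 0.73 × 60.69910388 = 44.3103458324 now; the licensee offers that and keeps 55.6896541676.

55.69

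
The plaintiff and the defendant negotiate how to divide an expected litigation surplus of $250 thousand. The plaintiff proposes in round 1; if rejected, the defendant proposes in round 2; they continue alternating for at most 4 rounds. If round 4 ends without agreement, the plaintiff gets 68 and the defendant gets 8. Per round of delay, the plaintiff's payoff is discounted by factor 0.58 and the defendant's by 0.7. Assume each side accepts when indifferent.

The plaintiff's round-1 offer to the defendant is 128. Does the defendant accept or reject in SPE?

Accept

Round 4 (the defendant proposes): the plaintiff gets 68 if talks fail, so the defendant offers 68 and keeps 182.
Round 3 (the plaintiff proposes): the defendant can get 182 next round, worth 0.7 × 182 = 127.4 now; the plaintiff offers that and keeps 122.6.
Round 2 (the defendant proposes): the plaintiff can get 122.6 next round, worth 0.58 × 122.6 = 71.108 now. The defendant offers 71.108 and keeps 250 − 71.108 = 178.892.
So by rejecting in round 1, the defendant gets 178.892 next round, worth 0.7 × 178.892 = 125.2244 now.
Offer 128 ≥ 125.2244, so the defendant accepts.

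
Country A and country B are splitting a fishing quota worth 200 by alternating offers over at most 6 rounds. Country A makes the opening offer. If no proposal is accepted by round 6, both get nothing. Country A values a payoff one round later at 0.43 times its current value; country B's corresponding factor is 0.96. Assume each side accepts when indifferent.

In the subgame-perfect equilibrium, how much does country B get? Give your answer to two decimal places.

Round 6 (country B proposes): rejection yields 0 for country A; country B offers 0 and keeps 200.
Round 5 (country A proposes): country B can get 200 next round, worth 0.96 × 200 = 192 now. Country A offers 192 and keeps 200 − 192 = 8.
Round 4 (country B proposes): country A can get 8 next round, worth 0.43 × 8 = 3.44 now; country B offers that and keeps 196.56.
Round 3 (country A proposes): country B can get 196.56 next round, worth 0.96 × 196.56 = 188.6976 now; country A offers that and keeps 11.3024.
Round 2 (country B proposes): country A can get 11.3024 next round, worth 0.43 × 11.3024 = 4.860032 now; country B offers that and keeps 195.139968.
Round 1 (country A proposes): country B can get 195.139968 next round, worth 0.96 × 195.139968 = 187.33436928 now. Country A offers 187.33436928 and keeps 200 − 187.33436928 = 12.66563072.

187.33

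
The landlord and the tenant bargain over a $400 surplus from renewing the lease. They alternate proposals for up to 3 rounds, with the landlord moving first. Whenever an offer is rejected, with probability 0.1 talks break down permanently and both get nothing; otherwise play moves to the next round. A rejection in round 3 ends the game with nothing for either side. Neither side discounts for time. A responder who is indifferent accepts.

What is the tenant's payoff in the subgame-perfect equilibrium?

36

Round 3 (the landlord proposes): rejection yields 0 for the tenant; the landlord offers 0 and keeps 400.
Round 2 (the tenant proposes): rejecting gives the landlord an expected 0.9 × 400 = 360, so the tenant offers 360, keeping 40.
Round 1 (the landlord proposes): rejecting gives the tenant an expected 0.9 × 40 = 36. The landlord offers 36 and keeps 400 − 36 = 364.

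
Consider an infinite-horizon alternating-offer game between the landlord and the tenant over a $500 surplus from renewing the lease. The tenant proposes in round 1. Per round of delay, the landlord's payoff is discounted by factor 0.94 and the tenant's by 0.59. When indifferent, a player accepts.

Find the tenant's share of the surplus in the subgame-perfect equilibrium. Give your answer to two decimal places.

In a stationary SPE each proposer offers the other exactly their discounted continuation value.
If the tenant keeps x when proposing and the landlord keeps y when proposing, then x = 500 − 0.94y and y = 500 − 0.59x.
Solving: x = 500(1 − 0.94) / (1 − 0.59·0.94) = 30 / 0.4454 ≈ 67.3552.
The landlord gets 500 − 67.3552 ≈ 432.6448.

67.36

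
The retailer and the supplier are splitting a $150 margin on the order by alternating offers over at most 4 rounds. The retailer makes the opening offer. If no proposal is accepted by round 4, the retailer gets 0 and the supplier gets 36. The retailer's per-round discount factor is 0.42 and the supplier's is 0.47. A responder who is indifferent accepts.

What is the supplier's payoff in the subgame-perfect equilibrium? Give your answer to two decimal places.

Round 4 (the supplier proposes): the retailer will accept anything ≥ 0, so the supplier offers 0 and keeps 150.
Round 3 (the retailer proposes): the supplier can get 150 next round, worth 0.47 × 150 = 70.5 now. The retailer offers 70.5 and keeps 150 − 70.5 = 79.5.
Round 2 (the supplier proposes): the retailer can get 79.5 next round, worth 0.42 × 79.5 = 33.39 now; the supplier offers that and keeps 116.61.
Round 1 (the retailer proposes): the supplier can get 116.61 next round, worth 0.47 × 116.61 = 54.8067 now, so the retailer offers 54.8067, keeping 95.1933.

54.81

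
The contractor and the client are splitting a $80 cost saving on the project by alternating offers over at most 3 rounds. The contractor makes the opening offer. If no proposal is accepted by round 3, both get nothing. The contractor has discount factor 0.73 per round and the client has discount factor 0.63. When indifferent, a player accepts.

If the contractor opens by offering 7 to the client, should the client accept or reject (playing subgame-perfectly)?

Work out the client's continuation value if the offer is rejected.
Round 3 (the contractor proposes): the client will accept anything ≥ 0, so the contractor offers 0 and keeps 80.
Round 2 (the client proposes): the contractor can get 80 next round, worth 0.73 × 80 = 58.4 now. The client offers 58.4 and keeps 80 − 58.4 = 21.6.
So by rejecting in round 1, the client gets 21.6 next round, worth 0.63 × 21.6 = 13.608 now.
Offer 7 < 13.608, so the client rejects.

Reject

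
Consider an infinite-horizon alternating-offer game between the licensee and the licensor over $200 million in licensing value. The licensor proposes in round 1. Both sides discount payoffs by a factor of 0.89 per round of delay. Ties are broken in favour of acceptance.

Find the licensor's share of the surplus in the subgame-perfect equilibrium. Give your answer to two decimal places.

Let x be the licensor's share when the licensor proposes and y be the licensee's share when the licensee proposes.
The licensee accepts iff offered ≥ 0.89·y, so x = 200 − 0.89y. Symmetrically y = 200 − 0.89x.
Substituting: x = 200 − 0.89(200 − 0.89x), giving x(1 − 0.89·0.89) = 200(1 − 0.89).
So x = 200 × 0.11 / 0.2079 ≈ 105.8201, and the licensee receives 200 − x ≈ 94.1799.

105.82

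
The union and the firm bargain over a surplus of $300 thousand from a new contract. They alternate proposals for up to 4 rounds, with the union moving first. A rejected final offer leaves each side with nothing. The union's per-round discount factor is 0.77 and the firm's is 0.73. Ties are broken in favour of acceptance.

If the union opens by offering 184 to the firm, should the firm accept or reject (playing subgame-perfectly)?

Work out the firm's continuation value if the offer is rejected.
Round 4 (the firm proposes): the union will accept anything ≥ 0, so the firm offers 0 and keeps 300.
Round 3 (the union proposes): the firm can get 300 next round, worth 0.73 × 300 = 219 now; the union offers that and keeps 81.
Round 2 (the firm proposes): the union can get 81 next round, worth 0.77 × 81 = 62.37 now; the firm offers that and keeps 237.63.
So by rejecting in round 1, the firm gets 237.63 next round, worth 0.73 × 237.63 = 173.4699 now.
Offer 184 ≥ 173.4699, so the firm accepts.

Accept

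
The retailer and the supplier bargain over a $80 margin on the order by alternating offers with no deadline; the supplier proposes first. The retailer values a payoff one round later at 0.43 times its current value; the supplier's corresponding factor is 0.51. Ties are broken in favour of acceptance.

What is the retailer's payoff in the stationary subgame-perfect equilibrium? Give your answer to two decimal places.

21.59

In a stationary SPE each proposer offers the other exactly their discounted continuation value.
If the supplier keeps x when proposing and the retailer keeps y when proposing, then x = 80 − 0.43y and y = 80 − 0.51x.
Solving: x = 80(1 − 0.43) / (1 − 0.51·0.43) = 45.6 / 0.7807 ≈ 58.4091.
The retailer gets 80 − 58.4091 ≈ 21.5909.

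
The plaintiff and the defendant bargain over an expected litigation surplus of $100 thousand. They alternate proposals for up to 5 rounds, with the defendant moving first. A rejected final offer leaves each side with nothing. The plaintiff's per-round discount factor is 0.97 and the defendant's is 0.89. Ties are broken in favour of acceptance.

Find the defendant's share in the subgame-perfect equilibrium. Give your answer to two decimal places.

Round 5 (the defendant proposes): the plaintiff will accept anything ≥ 0, so the defendant offers 0 and keeps 100.
Round 4 (the plaintiff proposes): the defendant can get 100 next round, worth 0.89 × 100 = 89 now; the plaintiff offers that and keeps 11.
Round 3 (the defendant proposes): the plaintiff can get 11 next round, worth 0.97 × 11 = 10.67 now. The defendant offers 10.67 and keeps 100 − 10.67 = 89.33.
Round 2 (the plaintiff proposes): the defendant can get 89.33 next round, worth 0.89 × 89.33 = 79.5037 now. The plaintiff offers 79.5037 and keeps 100 − 79.5037 = 20.4963.
Round 1 (the defendant proposes): the plaintiff can get 20.4963 next round, worth 0.97 × 20.4963 = 19.881411 now; the defendant offers that and keeps 80.118589.

80.12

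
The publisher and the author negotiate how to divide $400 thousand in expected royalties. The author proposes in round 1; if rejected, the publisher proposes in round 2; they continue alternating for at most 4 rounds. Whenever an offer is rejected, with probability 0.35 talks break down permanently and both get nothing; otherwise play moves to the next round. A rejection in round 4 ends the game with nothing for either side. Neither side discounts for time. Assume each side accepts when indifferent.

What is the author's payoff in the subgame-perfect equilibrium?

Round 4 (the publisher proposes): rejection yields 0 for the author; the publisher offers 0 and keeps 400.
Round 3 (the author proposes): rejecting gives the publisher an expected 0.65 × 400 = 260. The author offers 260 and keeps 400 − 260 = 140.
Round 2 (the publisher proposes): rejecting gives the author an expected 0.65 × 140 = 91, so the publisher offers 91, keeping 309.
Round 1 (the author proposes): rejecting gives the publisher an expected 0.65 × 309 = 200.85; the author offers that and keeps 199.15.

199.15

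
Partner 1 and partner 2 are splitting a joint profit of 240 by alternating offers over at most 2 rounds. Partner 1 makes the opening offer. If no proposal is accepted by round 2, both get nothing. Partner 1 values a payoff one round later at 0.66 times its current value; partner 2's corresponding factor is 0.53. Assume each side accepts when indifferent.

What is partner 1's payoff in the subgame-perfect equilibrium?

112.8

Round 2 (partner 2 proposes): partner 1 will accept anything ≥ 0, so partner 2 offers 0 and keeps 240.
Round 1 (partner 1 proposes): partner 2 can get 240 next round, worth 0.53 × 240 = 127.2 now, so partner 1 offers 127.2, keeping 112.8.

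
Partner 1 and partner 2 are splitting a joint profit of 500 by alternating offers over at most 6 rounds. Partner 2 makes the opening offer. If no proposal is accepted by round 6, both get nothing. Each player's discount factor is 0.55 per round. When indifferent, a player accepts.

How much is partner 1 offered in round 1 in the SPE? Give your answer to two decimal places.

186.35

Round 6 (partner 1 proposes): rejection yields 0 for partner 2; partner 1 offers 0 and keeps 500.
Round 5 (partner 2 proposes): partner 1 can get 500 next round, worth 0.55 × 500 = 275 now; partner 2 offers that and keeps 225.
Round 4 (partner 1 proposes): partner 2 can get 225 next round, worth 0.55 × 225 = 123.75 now. Partner 1 offers 123.75 and keeps 500 − 123.75 = 376.25.
Round 3 (partner 2 proposes): partner 1 can get 376.25 next round, worth 0.55 × 376.25 = 206.9375 now. Partner 2 offers 206.9375 and keeps 500 − 206.9375 = 293.0625.
Round 2 (partner 1 proposes): partner 2 can get 293.0625 next round, worth 0.55 × 293.0625 = 161.184375 now. Partner 1 offers 161.184375 and keeps 500 − 161.184375 = 338.815625.
Round 1 (partner 2 proposes): partner 1 can get 338.815625 next round, worth 0.55 × 338.815625 = 186.34859375 now; partner 2 offers that and keeps 313.65140625.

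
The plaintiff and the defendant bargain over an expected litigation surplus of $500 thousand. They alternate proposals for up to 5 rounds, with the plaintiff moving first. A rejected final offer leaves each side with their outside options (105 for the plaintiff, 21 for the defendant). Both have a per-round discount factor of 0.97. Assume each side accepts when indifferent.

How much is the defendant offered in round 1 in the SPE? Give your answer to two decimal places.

Round 5 (the plaintiff proposes): the defendant gets 21 if talks fail, so the plaintiff offers 21 and keeps 479.
Round 4 (the defendant proposes): the plaintiff can get 479 next round, worth 0.97 × 479 = 464.63 now; the defendant offers that and keeps 35.37.
Round 3 (the plaintiff proposes): the defendant can get 35.37 next round, worth 0.97 × 35.37 = 34.3089 now; the plaintiff offers that and keeps 465.6911.
Round 2 (the defendant proposes): the plaintiff can get 465.6911 next round, worth 0.97 × 465.6911 = 451.720367 now; the defendant offers that and keeps 48.279633.
Round 1 (the plaintiff proposes): the defendant can get 48.279633 next round, worth 0.97 × 48.279633 = 46.83124401 now. The plaintiff offers 46.83124401 and keeps 500 − 46.83124401 = 453.16875599.

46.83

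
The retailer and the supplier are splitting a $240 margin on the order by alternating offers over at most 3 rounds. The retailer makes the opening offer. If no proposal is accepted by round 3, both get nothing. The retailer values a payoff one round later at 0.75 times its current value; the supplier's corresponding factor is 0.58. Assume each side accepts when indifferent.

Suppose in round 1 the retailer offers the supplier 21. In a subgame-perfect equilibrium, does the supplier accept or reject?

Reject

Round 3 (the retailer proposes): the supplier will accept anything ≥ 0, so the retailer offers 0 and keeps 240.
Round 2 (the supplier proposes): the retailer can get 240 next round, worth 0.75 × 240 = 180 now. The supplier offers 180 and keeps 240 − 180 = 60.
So by rejecting in round 1, the supplier gets 60 next round, worth 0.58 × 60 = 34.8 now.
Offer 21 < 34.8, so the supplier rejects.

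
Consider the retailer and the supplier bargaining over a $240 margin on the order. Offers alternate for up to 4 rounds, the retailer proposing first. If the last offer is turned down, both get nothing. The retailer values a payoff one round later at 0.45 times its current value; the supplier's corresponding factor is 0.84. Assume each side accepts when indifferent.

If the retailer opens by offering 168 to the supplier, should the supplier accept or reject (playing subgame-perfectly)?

Reject

Round 4 (the supplier proposes): rejection yields 0 for the retailer; the supplier offers 0 and keeps 240.
Round 3 (the retailer proposes): the supplier can get 240 next round, worth 0.84 × 240 = 201.6 now; the retailer offers that and keeps 38.4.
Round 2 (the supplier proposes): the retailer can get 38.4 next round, worth 0.45 × 38.4 = 17.28 now, so the supplier offers 17.28, keeping 222.72.
So by rejecting in round 1, the supplier gets 222.72 next round, worth 0.84 × 222.72 = 187.0848 now.
Offer 168 < 187.0848, so the supplier rejects.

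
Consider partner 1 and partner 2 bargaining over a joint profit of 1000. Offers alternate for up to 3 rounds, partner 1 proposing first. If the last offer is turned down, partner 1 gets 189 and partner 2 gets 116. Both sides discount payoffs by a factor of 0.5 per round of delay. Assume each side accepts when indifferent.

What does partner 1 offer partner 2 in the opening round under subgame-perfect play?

279

Round 3 (partner 1 proposes): partner 2 gets 116 if talks fail, so partner 1 offers 116 and keeps 884.
Round 2 (partner 2 proposes): partner 1 can get 884 next round, worth 0.5 × 884 = 442 now; partner 2 offers that and keeps 558.
Round 1 (partner 1 proposes): partner 2 can get 558 next round, worth 0.5 × 558 = 279 now, so partner 1 offers 279, keeping 721.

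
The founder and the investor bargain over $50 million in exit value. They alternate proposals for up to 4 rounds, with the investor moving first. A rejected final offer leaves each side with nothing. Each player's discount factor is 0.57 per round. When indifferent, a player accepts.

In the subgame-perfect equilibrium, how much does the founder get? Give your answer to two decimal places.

Round 4 (the founder proposes): the investor will accept anything ≥ 0, so the founder offers 0 and keeps 50.
Round 3 (the investor proposes): the founder can get 50 next round, worth 0.57 × 50 = 28.5 now, so the investor offers 28.5, keeping 21.5.
Round 2 (the founder proposes): the investor can get 21.5 next round, worth 0.57 × 21.5 = 12.255 now; the founder offers that and keeps 37.745.
Round 1 (the investor proposes): the founder can get 37.745 next round, worth 0.57 × 37.745 = 21.51465 now, so the investor offers 21.51465, keeping 28.48535.

21.51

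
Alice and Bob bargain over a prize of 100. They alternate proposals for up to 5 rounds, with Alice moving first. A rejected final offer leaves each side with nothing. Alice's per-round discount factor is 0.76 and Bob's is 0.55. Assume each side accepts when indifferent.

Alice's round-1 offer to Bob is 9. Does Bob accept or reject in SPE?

Round 5 (Alice proposes): rejection yields 0 for Bob; Alice offers 0 and keeps 100.
Round 4 (Bob proposes): Alice can get 100 next round, worth 0.76 × 100 = 76 now, so Bob offers 76, keeping 24.
Round 3 (Alice proposes): Bob can get 24 next round, worth 0.55 × 24 = 13.2 now; Alice offers that and keeps 86.8.
Round 2 (Bob proposes): Alice can get 86.8 next round, worth 0.76 × 86.8 = 65.968 now. Bob offers 65.968 and keeps 100 − 65.968 = 34.032.
So by rejecting in round 1, Bob gets 34.032 next round, worth 0.55 × 34.032 = 18.7176 now.
Offer 9 < 18.7176, so Bob rejects.

Reject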